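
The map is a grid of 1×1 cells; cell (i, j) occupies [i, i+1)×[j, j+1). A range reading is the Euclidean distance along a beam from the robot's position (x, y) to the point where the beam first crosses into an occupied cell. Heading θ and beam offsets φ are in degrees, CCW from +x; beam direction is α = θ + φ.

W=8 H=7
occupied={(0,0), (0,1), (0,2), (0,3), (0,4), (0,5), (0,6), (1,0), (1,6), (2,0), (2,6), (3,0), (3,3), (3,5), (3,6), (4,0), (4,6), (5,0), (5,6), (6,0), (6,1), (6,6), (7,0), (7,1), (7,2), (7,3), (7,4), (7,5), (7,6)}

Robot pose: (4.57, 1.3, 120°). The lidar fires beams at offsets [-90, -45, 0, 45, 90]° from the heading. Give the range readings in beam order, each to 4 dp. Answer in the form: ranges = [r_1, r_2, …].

ranges = [2.8059, 4.8658, 1.9630, 3.6959, 0.6000]

beam 1: φ=-90°, α=30°
  cosα=0.8660 sinα=0.5000 | (4,1) | tMaxX 0.4965 tMaxY 1.4000 | tΔX 1.1547 tΔY 2.0000
    t=0.4965 [x] (5,1)
    t=1.4000 [y] (5,2)
    t=1.6512 [x] (6,2)
    t=2.8059 [x] (7,2) — stop
  → r_1 = 2.8059
beam 2: φ=-45°, α=75°
  cosα=0.2588 sinα=0.9659 | (4,1) | tMaxX 1.6614 tMaxY 0.7247 | tΔX 3.8637 tΔY 1.0353
    t=0.7247 [y] (4,2)
    t=1.6614 [x] (5,2)
    t=1.7600 [y] (5,3)
    t=2.7952 [y] (5,4)
    t=3.8305 [y] (5,5)
    t=4.8658 [y] (5,6) — stop
  → r_2 = 4.8658
beam 3: φ=0°, α=120°
  cosα=-0.5000 sinα=0.8660 | (4,1) | tMaxX 1.1400 tMaxY 0.8083 | tΔX 2.0000 tΔY 1.1547
    t=0.8083 [y] (4,2)
    t=1.1400 [x] (3,2)
    t=1.9630 [y] (3,3) — stop
  → r_3 = 1.9630
beam 4: φ=45°, α=165°
  cosα=-0.9659 sinα=0.2588 | (4,1) | tMaxX 0.5901 tMaxY 2.7046 | tΔX 1.0353 tΔY 3.8637
    t=0.5901 [x] (3,1)
    t=1.6254 [x] (2,1)
    t=2.6607 [x] (1,1)
    t=2.7046 [y] (1,2)
    t=3.6959 [x] (0,2) — stop
  → r_4 = 3.6959
beam 5: φ=90°, α=210°
  cosα=-0.8660 sinα=-0.5000 | (4,1) | tMaxX 0.6582 tMaxY 0.6000 | tΔX 1.1547 tΔY 2.0000
    t=0.6000 [y] (4,0) — stop
  → r_5 = 0.6000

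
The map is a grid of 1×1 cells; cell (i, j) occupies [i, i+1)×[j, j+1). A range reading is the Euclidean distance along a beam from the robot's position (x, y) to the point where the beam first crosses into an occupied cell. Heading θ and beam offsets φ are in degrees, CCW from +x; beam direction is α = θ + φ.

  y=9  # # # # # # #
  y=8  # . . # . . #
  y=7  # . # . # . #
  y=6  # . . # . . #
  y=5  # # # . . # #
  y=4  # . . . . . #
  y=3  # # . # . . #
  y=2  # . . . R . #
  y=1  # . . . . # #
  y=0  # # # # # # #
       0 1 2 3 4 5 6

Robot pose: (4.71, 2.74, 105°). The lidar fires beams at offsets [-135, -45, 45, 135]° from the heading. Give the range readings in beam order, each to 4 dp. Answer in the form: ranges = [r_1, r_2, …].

beam 1: φ=-135°, α=330°
  dir = (cos 330°, sin 330°) = (0.8660, -0.5000); from cell (4,2)
  next x-line at t=0.3349, next y-line at t=1.4800; Δt_x=1.1547, Δt_y=2.0000
    x: enter (5,2) at t=0.3349
    y: enter (5,1) at t=1.4800 ← occupied
  → r_1 = 1.4800
beam 2: φ=-45°, α=60°
  dir = (cos 60°, sin 60°) = (0.5000, 0.8660); from cell (4,2)
  next x-line at t=0.5800, next y-line at t=0.3002; Δt_x=2.0000, Δt_y=1.1547
    y: enter (4,3) at t=0.3002
    x: enter (5,3) at t=0.5800
    y: enter (5,4) at t=1.4549
    x: enter (6,4) at t=2.5800 ← occupied
  → r_2 = 2.5800
beam 3: φ=45°, α=150°
  dir = (cos 150°, sin 150°) = (-0.8660, 0.5000); from cell (4,2)
  next x-line at t=0.8198, next y-line at t=0.5200; Δt_x=1.1547, Δt_y=2.0000
    y: enter (4,3) at t=0.5200
    x: enter (3,3) at t=0.8198 ← occupied
  → r_3 = 0.8198
beam 4: φ=135°, α=240°
  dir = (cos 240°, sin 240°) = (-0.5000, -0.8660); from cell (4,2)
  next x-line at t=1.4200, next y-line at t=0.8545; Δt_x=2.0000, Δt_y=1.1547
    y: enter (4,1) at t=0.8545
    x: enter (3,1) at t=1.4200
    y: enter (3,0) at t=2.0092 ← occupied
  → r_4 = 2.0092

ranges = [1.4800, 2.5800, 0.8198, 2.0092]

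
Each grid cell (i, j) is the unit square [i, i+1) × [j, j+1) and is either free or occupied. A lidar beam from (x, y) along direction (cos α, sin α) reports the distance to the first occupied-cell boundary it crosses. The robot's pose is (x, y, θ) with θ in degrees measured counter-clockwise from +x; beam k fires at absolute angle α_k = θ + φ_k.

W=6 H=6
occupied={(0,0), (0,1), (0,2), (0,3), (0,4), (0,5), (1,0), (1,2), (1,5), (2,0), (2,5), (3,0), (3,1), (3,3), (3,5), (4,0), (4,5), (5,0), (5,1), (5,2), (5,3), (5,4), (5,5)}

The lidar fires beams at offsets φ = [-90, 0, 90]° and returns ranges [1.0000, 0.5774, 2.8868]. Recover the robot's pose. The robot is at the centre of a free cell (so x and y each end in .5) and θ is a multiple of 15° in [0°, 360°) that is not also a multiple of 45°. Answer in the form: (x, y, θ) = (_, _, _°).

Candidates: 13 free-cell centres × 16 headings = 208 poses. Raycast each; keep the one whose scan matches to 4 dp.
  (4.5, 3.5, 345°): beam 1 = 1.9319 ≠ 1.0000 ✗
  (2.5, 3.5, 120°): beam 1 = 0.5774 ≠ 1.0000 ✗
  (1.5, 4.5, 330°): beam 2 = 1.7321 ≠ 0.5774 ✗
  (3.5, 4.5, 15°): beam 1 = 0.5176 ≠ 1.0000 ✗
  (4.5, 4.5, 120°): beam 1 = 0.5774 ≠ 1.0000 ✗
  …
  (3.5, 4.5, 120°): r_1=1.0000, r_2=0.5774, r_3=2.8868 — all match ✓
Unique over the lattice → pose = (3.5, 4.5, 120°).

(x, y, θ) = (3.5, 4.5, 120°)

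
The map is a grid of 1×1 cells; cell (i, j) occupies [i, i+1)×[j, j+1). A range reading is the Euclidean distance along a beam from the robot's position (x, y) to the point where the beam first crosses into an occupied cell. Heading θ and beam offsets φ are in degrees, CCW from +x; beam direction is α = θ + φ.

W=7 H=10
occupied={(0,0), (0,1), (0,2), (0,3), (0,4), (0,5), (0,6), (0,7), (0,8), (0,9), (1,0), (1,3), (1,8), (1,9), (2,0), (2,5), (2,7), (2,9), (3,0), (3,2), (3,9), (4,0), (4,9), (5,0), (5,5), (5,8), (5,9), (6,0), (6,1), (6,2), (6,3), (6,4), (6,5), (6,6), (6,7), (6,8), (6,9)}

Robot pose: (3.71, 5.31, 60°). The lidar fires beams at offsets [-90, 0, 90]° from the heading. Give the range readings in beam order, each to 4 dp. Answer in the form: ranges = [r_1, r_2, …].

ranges = [2.6443, 3.1061, 0.8198]

beam 1: φ=-90°, α=330°
  dir = (cos 330°, sin 330°) = (0.8660, -0.5000); from cell (3,5)
  next x-line at t=0.3349, next y-line at t=0.6200; Δt_x=1.1547, Δt_y=2.0000
    x: enter (4,5) at t=0.3349
    y: enter (4,4) at t=0.6200
    x: enter (5,4) at t=1.4896
    y: enter (5,3) at t=2.6200
    x: enter (6,3) at t=2.6443 ← occupied
  → r_1 = 2.6443
beam 2: φ=0°, α=60°
  dir = (cos 60°, sin 60°) = (0.5000, 0.8660); from cell (3,5)
  next x-line at t=0.5800, next y-line at t=0.7967; Δt_x=2.0000, Δt_y=1.1547
    x: enter (4,5) at t=0.5800
    y: enter (4,6) at t=0.7967
    y: enter (4,7) at t=1.9514
    x: enter (5,7) at t=2.5800
    y: enter (5,8) at t=3.1061 ← occupied
  → r_2 = 3.1061
beam 3: φ=90°, α=150°
  dir = (cos 150°, sin 150°) = (-0.8660, 0.5000); from cell (3,5)
  next x-line at t=0.8198, next y-line at t=1.3800; Δt_x=1.1547, Δt_y=2.0000
    x: enter (2,5) at t=0.8198 ← occupied
  → r_3 = 0.8198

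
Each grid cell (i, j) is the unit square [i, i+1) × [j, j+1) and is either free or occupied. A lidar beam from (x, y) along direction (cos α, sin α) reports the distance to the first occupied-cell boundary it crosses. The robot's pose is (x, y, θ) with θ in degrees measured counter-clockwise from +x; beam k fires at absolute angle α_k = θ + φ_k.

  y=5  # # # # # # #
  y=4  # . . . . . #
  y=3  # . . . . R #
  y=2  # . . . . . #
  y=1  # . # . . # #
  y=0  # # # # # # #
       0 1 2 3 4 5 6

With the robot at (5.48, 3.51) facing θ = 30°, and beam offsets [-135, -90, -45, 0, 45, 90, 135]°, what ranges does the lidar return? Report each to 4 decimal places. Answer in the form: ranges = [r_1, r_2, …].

beam 1: φ=-135°, α=255°
  direction (-0.2588, -0.9659); cell (5,3); t to first gridline: x 1.8546, y 0.5280 (then +3.8637 / +1.0353)
    (5,2) via y @ 0.5280
    (5,1) via y @ 1.5633  # hit
  → r_1 = 1.5633
beam 2: φ=-90°, α=300°
  direction (0.5000, -0.8660); cell (5,3); t to first gridline: x 1.0400, y 0.5889 (then +2.0000 / +1.1547)
    (5,2) via y @ 0.5889
    (6,2) via x @ 1.0400  # hit
  → r_2 = 1.0400
beam 3: φ=-45°, α=345°
  direction (0.9659, -0.2588); cell (5,3); t to first gridline: x 0.5383, y 1.9705 (then +1.0353 / +3.8637)
    (6,3) via x @ 0.5383  # hit
  → r_3 = 0.5383
beam 4: φ=0°, α=30°
  direction (0.8660, 0.5000); cell (5,3); t to first gridline: x 0.6004, y 0.9800 (then +1.1547 / +2.0000)
    (6,3) via x @ 0.6004  # hit
  → r_4 = 0.6004
beam 5: φ=45°, α=75°
  direction (0.2588, 0.9659); cell (5,3); t to first gridline: x 2.0091, y 0.5073 (then +3.8637 / +1.0353)
    (5,4) via y @ 0.5073
    (5,5) via y @ 1.5426  # hit
  → r_5 = 1.5426
beam 6: φ=90°, α=120°
  direction (-0.5000, 0.8660); cell (5,3); t to first gridline: x 0.9600, y 0.5658 (then +2.0000 / +1.1547)
    (5,4) via y @ 0.5658
    (4,4) via x @ 0.9600
    (4,5) via y @ 1.7205  # hit
  → r_6 = 1.7205
beam 7: φ=135°, α=165°
  direction (-0.9659, 0.2588); cell (5,3); t to first gridline: x 0.4969, y 1.8932 (then +1.0353 / +3.8637)
    (4,3) via x @ 0.4969
    (3,3) via x @ 1.5322
    (3,4) via y @ 1.8932
    (2,4) via x @ 2.5675
    (1,4) via x @ 3.6028
    (0,4) via x @ 4.6380  # hit
  → r_7 = 4.6380

ranges = [1.5633, 1.0400, 0.5383, 0.6004, 1.5426, 1.7205, 4.6380]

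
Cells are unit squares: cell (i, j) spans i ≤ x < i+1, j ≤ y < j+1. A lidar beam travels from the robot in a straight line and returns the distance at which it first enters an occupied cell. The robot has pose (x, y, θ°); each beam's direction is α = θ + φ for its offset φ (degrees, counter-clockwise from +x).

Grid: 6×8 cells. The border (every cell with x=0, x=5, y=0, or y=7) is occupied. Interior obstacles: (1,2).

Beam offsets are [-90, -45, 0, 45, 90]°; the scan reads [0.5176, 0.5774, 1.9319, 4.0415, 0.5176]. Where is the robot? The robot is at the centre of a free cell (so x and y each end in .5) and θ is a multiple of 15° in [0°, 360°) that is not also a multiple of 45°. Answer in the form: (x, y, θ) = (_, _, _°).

(x, y, θ) = (1.5, 1.5, 345°)

Candidates: 23 free-cell centres × 16 headings = 368 poses. Raycast each; keep the one whose scan matches to 4 dp.
  (4.5, 4.5, 165°): beam 1 = 1.9319 ≠ 0.5176 ✗
  (3.5, 2.5, 210°): beam 1 = 5.0000 ≠ 0.5176 ✗
  (2.5, 3.5, 330°): beam 1 = 1.0000 ≠ 0.5176 ✗
  …
  (1.5, 1.5, 345°): r_1=0.5176, r_2=0.5774, r_3=1.9319, r_4=4.0415, r_5=0.5176 — all match ✓
Only this pose fits every beam.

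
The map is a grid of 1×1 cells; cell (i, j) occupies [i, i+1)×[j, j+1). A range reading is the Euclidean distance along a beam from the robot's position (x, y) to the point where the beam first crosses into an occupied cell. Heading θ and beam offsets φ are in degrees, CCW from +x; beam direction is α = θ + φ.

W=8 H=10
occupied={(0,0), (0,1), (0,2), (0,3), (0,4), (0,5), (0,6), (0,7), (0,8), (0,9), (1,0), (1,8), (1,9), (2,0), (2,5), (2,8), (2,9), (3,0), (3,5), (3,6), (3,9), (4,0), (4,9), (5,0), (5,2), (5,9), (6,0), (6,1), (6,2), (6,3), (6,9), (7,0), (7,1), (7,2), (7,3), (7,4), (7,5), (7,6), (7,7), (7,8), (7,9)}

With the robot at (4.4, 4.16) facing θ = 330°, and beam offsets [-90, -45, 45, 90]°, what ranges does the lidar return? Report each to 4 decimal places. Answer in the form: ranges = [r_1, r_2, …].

ranges = [3.6489, 3.2715, 2.6917, 5.2000]

beam 1: φ=-90°, α=240°
  direction (-0.5000, -0.8660); cell (4,4); t to first gridline: x 0.8000, y 0.1848 (then +2.0000 / +1.1547)
    (4,3) via y @ 0.1848
    (3,3) via x @ 0.8000
    (3,2) via y @ 1.3395
    (3,1) via y @ 2.4942
    (2,1) via x @ 2.8000
    (2,0) via y @ 3.6489  # hit
  → r_1 = 3.6489
beam 2: φ=-45°, α=285°
  direction (0.2588, -0.9659); cell (4,4); t to first gridline: x 2.3182, y 0.1656 (then +3.8637 / +1.0353)
    (4,3) via y @ 0.1656
    (4,2) via y @ 1.2009
    (4,1) via y @ 2.2362
    (5,1) via x @ 2.3182
    (5,0) via y @ 3.2715  # hit
  → r_2 = 3.2715
beam 3: φ=45°, α=15°
  direction (0.9659, 0.2588); cell (4,4); t to first gridline: x 0.6212, y 3.2455 (then +1.0353 / +3.8637)
    (5,4) via x @ 0.6212
    (6,4) via x @ 1.6564
    (7,4) via x @ 2.6917  # hit
  → r_3 = 2.6917
beam 4: φ=90°, α=60°
  direction (0.5000, 0.8660); cell (4,4); t to first gridline: x 1.2000, y 0.9699 (then +2.0000 / +1.1547)
    (4,5) via y @ 0.9699
    (5,5) via x @ 1.2000
    (5,6) via y @ 2.1246
    (6,6) via x @ 3.2000
    (6,7) via y @ 3.2793
    (6,8) via y @ 4.4341
    (7,8) via x @ 5.2000  # hit
  → r_4 = 5.2000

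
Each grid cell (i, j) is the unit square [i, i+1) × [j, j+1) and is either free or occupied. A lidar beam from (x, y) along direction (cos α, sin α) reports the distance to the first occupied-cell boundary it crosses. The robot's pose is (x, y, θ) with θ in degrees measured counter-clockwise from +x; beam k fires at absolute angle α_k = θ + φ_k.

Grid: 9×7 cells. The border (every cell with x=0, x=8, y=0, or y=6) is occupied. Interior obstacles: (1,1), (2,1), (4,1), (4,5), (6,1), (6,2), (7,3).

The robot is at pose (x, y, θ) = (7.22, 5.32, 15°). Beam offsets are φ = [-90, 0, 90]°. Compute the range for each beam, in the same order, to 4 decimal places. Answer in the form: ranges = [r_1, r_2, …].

ranges = [1.3666, 0.8075, 0.7040]

beam 1: φ=-90°, α=285°
  dir = (cos 285°, sin 285°) = (0.2588, -0.9659); from cell (7,5)
  next x-line at t=3.0137, next y-line at t=0.3313; Δt_x=3.8637, Δt_y=1.0353
    y: enter (7,4) at t=0.3313
    y: enter (7,3) at t=1.3666 ← occupied
  → r_1 = 1.3666
beam 2: φ=0°, α=15°
  dir = (cos 15°, sin 15°) = (0.9659, 0.2588); from cell (7,5)
  next x-line at t=0.8075, next y-line at t=2.6273; Δt_x=1.0353, Δt_y=3.8637
    x: enter (8,5) at t=0.8075 ← occupied
  → r_2 = 0.8075
beam 3: φ=90°, α=105°
  dir = (cos 105°, sin 105°) = (-0.2588, 0.9659); from cell (7,5)
  next x-line at t=0.8500, next y-line at t=0.7040; Δt_x=3.8637, Δt_y=1.0353
    y: enter (7,6) at t=0.7040 ← occupied
  → r_3 = 0.7040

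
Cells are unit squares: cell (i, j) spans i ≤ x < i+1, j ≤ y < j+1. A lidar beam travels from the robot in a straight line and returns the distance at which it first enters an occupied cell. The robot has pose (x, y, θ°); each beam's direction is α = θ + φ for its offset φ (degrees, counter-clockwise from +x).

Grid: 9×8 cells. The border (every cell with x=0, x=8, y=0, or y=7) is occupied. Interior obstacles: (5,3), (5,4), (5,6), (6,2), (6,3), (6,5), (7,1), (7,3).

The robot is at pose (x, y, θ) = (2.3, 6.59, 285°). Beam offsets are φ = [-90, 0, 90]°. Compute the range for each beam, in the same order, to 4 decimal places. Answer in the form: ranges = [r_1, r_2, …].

ranges = [1.3459, 5.7872, 1.5841]

beam 1: φ=-90°, α=195°
  cosα=-0.9659 sinα=-0.2588 | (2,6) | tMaxX 0.3106 tMaxY 2.2796 | tΔX 1.0353 tΔY 3.8637
    t=0.3106 [x] (1,6)
    t=1.3459 [x] (0,6) — stop
  → r_1 = 1.3459
beam 2: φ=0°, α=285°
  cosα=0.2588 sinα=-0.9659 | (2,6) | tMaxX 2.7046 tMaxY 0.6108 | tΔX 3.8637 tΔY 1.0353
    t=0.6108 [y] (2,5)
    t=1.6461 [y] (2,4)
    t=2.6814 [y] (2,3)
    t=2.7046 [x] (3,3)
    t=3.7166 [y] (3,2)
    t=4.7519 [y] (3,1)
    t=5.7872 [y] (3,0) — stop
  → r_2 = 5.7872
beam 3: φ=90°, α=15°
  cosα=0.9659 sinα=0.2588 | (2,6) | tMaxX 0.7247 tMaxY 1.5841 | tΔX 1.0353 tΔY 3.8637
    t=0.7247 [x] (3,6)
    t=1.5841 [y] (3,7) — stop
  → r_3 = 1.5841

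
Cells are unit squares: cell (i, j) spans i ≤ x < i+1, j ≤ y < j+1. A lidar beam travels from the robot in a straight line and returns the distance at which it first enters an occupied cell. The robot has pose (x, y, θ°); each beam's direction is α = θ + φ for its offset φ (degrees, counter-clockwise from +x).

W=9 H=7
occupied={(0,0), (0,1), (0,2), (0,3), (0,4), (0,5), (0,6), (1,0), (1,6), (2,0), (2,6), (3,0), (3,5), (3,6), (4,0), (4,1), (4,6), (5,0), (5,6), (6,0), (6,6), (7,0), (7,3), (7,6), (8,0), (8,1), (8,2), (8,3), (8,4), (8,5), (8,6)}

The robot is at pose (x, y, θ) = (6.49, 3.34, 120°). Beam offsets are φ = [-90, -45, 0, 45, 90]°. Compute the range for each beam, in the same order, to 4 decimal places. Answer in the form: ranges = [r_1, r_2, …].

beam 1: φ=-90°, α=30°
  dir = (cos 30°, sin 30°) = (0.8660, 0.5000); from cell (6,3)
  next x-line at t=0.5889, next y-line at t=1.3200; Δt_x=1.1547, Δt_y=2.0000
    x: enter (7,3) at t=0.5889 ← occupied
  → r_1 = 0.5889
beam 2: φ=-45°, α=75°
  dir = (cos 75°, sin 75°) = (0.2588, 0.9659); from cell (6,3)
  next x-line at t=1.9705, next y-line at t=0.6833; Δt_x=3.8637, Δt_y=1.0353
    y: enter (6,4) at t=0.6833
    y: enter (6,5) at t=1.7186
    x: enter (7,5) at t=1.9705
    y: enter (7,6) at t=2.7538 ← occupied
  → r_2 = 2.7538
beam 3: φ=0°, α=120°
  dir = (cos 120°, sin 120°) = (-0.5000, 0.8660); from cell (6,3)
  next x-line at t=0.9800, next y-line at t=0.7621; Δt_x=2.0000, Δt_y=1.1547
    y: enter (6,4) at t=0.7621
    x: enter (5,4) at t=0.9800
    y: enter (5,5) at t=1.9168
    x: enter (4,5) at t=2.9800
    y: enter (4,6) at t=3.0715 ← occupied
  → r_3 = 3.0715
beam 4: φ=45°, α=165°
  dir = (cos 165°, sin 165°) = (-0.9659, 0.2588); from cell (6,3)
  next x-line at t=0.5073, next y-line at t=2.5500; Δt_x=1.0353, Δt_y=3.8637
    x: enter (5,3) at t=0.5073
    x: enter (4,3) at t=1.5426
    y: enter (4,4) at t=2.5500
    x: enter (3,4) at t=2.5778
    x: enter (2,4) at t=3.6131
    x: enter (1,4) at t=4.6484
    x: enter (0,4) at t=5.6837 ← occupied
  → r_4 = 5.6837
beam 5: φ=90°, α=210°
  dir = (cos 210°, sin 210°) = (-0.8660, -0.5000); from cell (6,3)
  next x-line at t=0.5658, next y-line at t=0.6800; Δt_x=1.1547, Δt_y=2.0000
    x: enter (5,3) at t=0.5658
    y: enter (5,2) at t=0.6800
    x: enter (4,2) at t=1.7205
    y: enter (4,1) at t=2.6800 ← occupied
  → r_5 = 2.6800

ranges = [0.5889, 2.7538, 3.0715, 5.6837, 2.6800]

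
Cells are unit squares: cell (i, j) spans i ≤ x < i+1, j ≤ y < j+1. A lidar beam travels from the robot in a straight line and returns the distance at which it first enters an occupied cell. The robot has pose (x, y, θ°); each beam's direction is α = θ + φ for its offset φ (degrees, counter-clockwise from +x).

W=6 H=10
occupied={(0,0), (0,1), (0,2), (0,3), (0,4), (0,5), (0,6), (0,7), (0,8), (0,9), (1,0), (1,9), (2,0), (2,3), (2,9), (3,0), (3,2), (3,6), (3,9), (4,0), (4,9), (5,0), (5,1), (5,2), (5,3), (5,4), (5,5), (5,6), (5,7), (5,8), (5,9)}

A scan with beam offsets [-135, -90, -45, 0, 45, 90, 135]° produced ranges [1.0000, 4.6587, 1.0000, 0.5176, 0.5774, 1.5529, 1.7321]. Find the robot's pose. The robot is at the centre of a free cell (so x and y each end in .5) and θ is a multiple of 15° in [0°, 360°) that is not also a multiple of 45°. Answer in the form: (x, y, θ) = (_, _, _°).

(x, y, θ) = (4.5, 7.5, 345°)

The pose lattice has 29·16 = 464 candidates. Test each by forward raycasting.
  (1.5, 8.5, 195°): beam 1 = 0.5774 ≠ 1.0000 ✗
  (1.5, 5.5, 285°): beam 1 = 0.5774 ≠ 1.0000 ✗
  (1.5, 5.5, 120°): beam 1 = 3.6235 ≠ 1.0000 ✗
  …
  (4.5, 7.5, 345°): r_1=1.0000, r_2=4.6587, r_3=1.0000, r_4=0.5176, r_5=0.5774, r_6=1.5529, r_7=1.7321 — all match ✓
No second candidate reproduces the full scan.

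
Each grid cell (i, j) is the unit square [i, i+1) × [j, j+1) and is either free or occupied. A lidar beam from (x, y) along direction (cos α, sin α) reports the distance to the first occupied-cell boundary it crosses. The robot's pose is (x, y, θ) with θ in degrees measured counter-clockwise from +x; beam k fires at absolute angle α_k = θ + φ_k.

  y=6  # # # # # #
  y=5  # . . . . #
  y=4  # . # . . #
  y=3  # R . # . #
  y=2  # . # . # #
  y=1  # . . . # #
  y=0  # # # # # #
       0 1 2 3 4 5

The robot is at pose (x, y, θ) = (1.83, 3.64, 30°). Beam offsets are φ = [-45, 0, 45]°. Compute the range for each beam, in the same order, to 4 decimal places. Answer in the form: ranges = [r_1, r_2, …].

ranges = [1.2113, 0.7200, 0.6568]

beam 1: φ=-45°, α=345°
  cosα=0.9659 sinα=-0.2588 | (1,3) | tMaxX 0.1760 tMaxY 2.4728 | tΔX 1.0353 tΔY 3.8637
    t=0.1760 [x] (2,3)
    t=1.2113 [x] (3,3) — stop
  → r_1 = 1.2113
beam 2: φ=0°, α=30°
  cosα=0.8660 sinα=0.5000 | (1,3) | tMaxX 0.1963 tMaxY 0.7200 | tΔX 1.1547 tΔY 2.0000
    t=0.1963 [x] (2,3)
    t=0.7200 [y] (2,4) — stop
  → r_2 = 0.7200
beam 3: φ=45°, α=75°
  cosα=0.2588 sinα=0.9659 | (1,3) | tMaxX 0.6568 tMaxY 0.3727 | tΔX 3.8637 tΔY 1.0353
    t=0.3727 [y] (1,4)
    t=0.6568 [x] (2,4) — stop
  → r_3 = 0.6568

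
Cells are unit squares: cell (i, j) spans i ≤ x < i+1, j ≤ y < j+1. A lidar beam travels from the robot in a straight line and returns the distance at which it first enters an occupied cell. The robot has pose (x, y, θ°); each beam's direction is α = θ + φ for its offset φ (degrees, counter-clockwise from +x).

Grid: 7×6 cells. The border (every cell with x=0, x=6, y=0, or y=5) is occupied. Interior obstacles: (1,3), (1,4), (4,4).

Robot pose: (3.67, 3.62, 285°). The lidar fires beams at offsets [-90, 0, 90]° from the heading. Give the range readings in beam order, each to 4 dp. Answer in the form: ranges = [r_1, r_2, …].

beam 1: φ=-90°, α=195°
  direction (-0.9659, -0.2588); cell (3,3); t to first gridline: x 0.6936, y 2.3955 (then +1.0353 / +3.8637)
    (2,3) via x @ 0.6936
    (1,3) via x @ 1.7289  # hit
  → r_1 = 1.7289
beam 2: φ=0°, α=285°
  direction (0.2588, -0.9659); cell (3,3); t to first gridline: x 1.2750, y 0.6419 (then +3.8637 / +1.0353)
    (3,2) via y @ 0.6419
    (4,2) via x @ 1.2750
    (4,1) via y @ 1.6771
    (4,0) via y @ 2.7124  # hit
  → r_2 = 2.7124
beam 3: φ=90°, α=15°
  direction (0.9659, 0.2588); cell (3,3); t to first gridline: x 0.3416, y 1.4682 (then +1.0353 / +3.8637)
    (4,3) via x @ 0.3416
    (5,3) via x @ 1.3769
    (5,4) via y @ 1.4682
    (6,4) via x @ 2.4122  # hit
  → r_3 = 2.4122

ranges = [1.7289, 2.7124, 2.4122]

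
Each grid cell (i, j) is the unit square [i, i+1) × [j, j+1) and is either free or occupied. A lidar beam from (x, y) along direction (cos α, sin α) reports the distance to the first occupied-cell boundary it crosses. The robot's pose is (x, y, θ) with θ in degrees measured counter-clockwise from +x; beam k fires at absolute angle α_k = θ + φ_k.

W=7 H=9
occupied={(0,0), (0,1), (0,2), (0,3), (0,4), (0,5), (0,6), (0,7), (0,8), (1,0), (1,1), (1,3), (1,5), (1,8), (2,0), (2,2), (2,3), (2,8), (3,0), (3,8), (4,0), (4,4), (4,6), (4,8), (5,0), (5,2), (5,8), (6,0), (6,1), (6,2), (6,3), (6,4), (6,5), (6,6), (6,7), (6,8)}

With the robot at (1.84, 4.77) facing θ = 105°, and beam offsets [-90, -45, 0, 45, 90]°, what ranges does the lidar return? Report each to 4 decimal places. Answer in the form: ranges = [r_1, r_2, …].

beam 1: φ=-90°, α=15°
  direction (0.9659, 0.2588); cell (1,4); t to first gridline: x 0.1656, y 0.8887 (then +1.0353 / +3.8637)
    (2,4) via x @ 0.1656
    (2,5) via y @ 0.8887
    (3,5) via x @ 1.2009
    (4,5) via x @ 2.2362
    (5,5) via x @ 3.2715
    (6,5) via x @ 4.3067  # hit
  → r_1 = 4.3067
beam 2: φ=-45°, α=60°
  direction (0.5000, 0.8660); cell (1,4); t to first gridline: x 0.3200, y 0.2656 (then +2.0000 / +1.1547)
    (1,5) via y @ 0.2656  # hit
  → r_2 = 0.2656
beam 3: φ=0°, α=105°
  direction (-0.2588, 0.9659); cell (1,4); t to first gridline: x 3.2455, y 0.2381 (then +3.8637 / +1.0353)
    (1,5) via y @ 0.2381  # hit
  → r_3 = 0.2381
beam 4: φ=45°, α=150°
  direction (-0.8660, 0.5000); cell (1,4); t to first gridline: x 0.9699, y 0.4600 (then +1.1547 / +2.0000)
    (1,5) via y @ 0.4600  # hit
  → r_4 = 0.4600
beam 5: φ=90°, α=195°
  direction (-0.9659, -0.2588); cell (1,4); t to first gridline: x 0.8696, y 2.9751 (then +1.0353 / +3.8637)
    (0,4) via x @ 0.8696  # hit
  → r_5 = 0.8696

ranges = [4.3067, 0.2656, 0.2381, 0.4600, 0.8696]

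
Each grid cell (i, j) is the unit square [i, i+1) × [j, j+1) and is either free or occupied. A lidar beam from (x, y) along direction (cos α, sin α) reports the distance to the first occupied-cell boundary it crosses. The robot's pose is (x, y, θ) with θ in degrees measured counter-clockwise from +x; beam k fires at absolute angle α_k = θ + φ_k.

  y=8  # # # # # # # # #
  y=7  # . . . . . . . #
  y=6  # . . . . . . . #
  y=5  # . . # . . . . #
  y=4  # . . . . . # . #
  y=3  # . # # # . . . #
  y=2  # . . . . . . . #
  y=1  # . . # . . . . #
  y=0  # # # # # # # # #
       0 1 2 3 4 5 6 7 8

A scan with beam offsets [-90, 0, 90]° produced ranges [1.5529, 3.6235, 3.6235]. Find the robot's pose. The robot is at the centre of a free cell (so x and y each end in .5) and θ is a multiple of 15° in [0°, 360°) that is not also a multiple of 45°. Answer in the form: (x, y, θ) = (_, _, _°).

(x, y, θ) = (4.5, 4.5, 75°)

The pose lattice has 43·16 = 688 candidates. Test each by forward raycasting.
  (2.5, 1.5, 105°): beam 1 = 0.5176 ≠ 1.5529 ✗
  (4.5, 2.5, 240°): beam 1 = 1.0000 ≠ 1.5529 ✗
  (7.5, 4.5, 105°): beam 1 = 0.5176 ≠ 1.5529 ✗
  (1.5, 1.5, 195°): beam 1 = 1.9319 ≠ 1.5529 ✗
  …
  (4.5, 4.5, 75°): r_1=1.5529, r_2=3.6235, r_3=3.6235 — all match ✓
Unique over the lattice → pose = (4.5, 4.5, 75°).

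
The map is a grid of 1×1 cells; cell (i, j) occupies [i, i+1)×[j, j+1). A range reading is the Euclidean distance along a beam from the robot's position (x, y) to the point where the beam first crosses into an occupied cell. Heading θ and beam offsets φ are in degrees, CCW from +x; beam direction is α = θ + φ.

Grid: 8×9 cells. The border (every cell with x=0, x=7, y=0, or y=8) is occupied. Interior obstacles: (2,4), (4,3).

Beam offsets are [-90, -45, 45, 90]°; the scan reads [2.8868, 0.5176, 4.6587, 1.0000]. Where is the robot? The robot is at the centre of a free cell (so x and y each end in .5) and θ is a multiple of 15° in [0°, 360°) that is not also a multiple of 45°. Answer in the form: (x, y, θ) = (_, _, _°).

(x, y, θ) = (3.5, 3.5, 30°)

Candidates: 40 free-cell centres × 16 headings = 640 poses. Raycast each; keep the one whose scan matches to 4 dp.
  (6.5, 7.5, 30°): beam 1 = 1.0000 ≠ 2.8868 ✗
  (1.5, 5.5, 240°): beam 1 = 0.5774 ≠ 2.8868 ✗
  (3.5, 1.5, 255°): beam 1 = 2.5882 ≠ 2.8868 ✗
  (6.5, 6.5, 255°): beam 1 = 5.6940 ≠ 2.8868 ✗
  …
  (3.5, 3.5, 30°): r_1=2.8868, r_2=0.5176, r_3=4.6587, r_4=1.0000 — all match ✓
Only this pose fits every beam.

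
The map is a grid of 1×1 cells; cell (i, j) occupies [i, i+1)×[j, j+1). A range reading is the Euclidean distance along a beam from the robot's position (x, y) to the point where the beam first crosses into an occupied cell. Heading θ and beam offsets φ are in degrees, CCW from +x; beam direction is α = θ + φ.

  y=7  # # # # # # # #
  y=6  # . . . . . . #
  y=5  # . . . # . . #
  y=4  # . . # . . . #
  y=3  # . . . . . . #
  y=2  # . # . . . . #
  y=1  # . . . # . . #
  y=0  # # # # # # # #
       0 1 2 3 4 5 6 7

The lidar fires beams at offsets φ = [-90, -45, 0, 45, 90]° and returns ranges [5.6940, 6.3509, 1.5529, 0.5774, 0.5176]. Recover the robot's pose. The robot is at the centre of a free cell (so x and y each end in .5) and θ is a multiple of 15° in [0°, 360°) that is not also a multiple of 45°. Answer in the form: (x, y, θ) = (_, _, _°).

Candidates: 32 free-cell centres × 16 headings = 512 poses. Raycast each; keep the one whose scan matches to 4 dp.
  (1.5, 4.5, 210°): beam 1 = 1.0000 ≠ 5.6940 ✗
  (6.5, 5.5, 195°): beam 1 = 1.5529 ≠ 5.6940 ✗
  (2.5, 3.5, 165°): beam 1 = 3.6235 ≠ 5.6940 ✗
  (1.5, 2.5, 255°): beam 1 = 0.5176 ≠ 5.6940 ✗
  …
  (6.5, 1.5, 195°): r_1=5.6940, r_2=6.3509, r_3=1.5529, r_4=0.5774, r_5=0.5176 — all match ✓
No second candidate reproduces the full scan.

(x, y, θ) = (6.5, 1.5, 195°)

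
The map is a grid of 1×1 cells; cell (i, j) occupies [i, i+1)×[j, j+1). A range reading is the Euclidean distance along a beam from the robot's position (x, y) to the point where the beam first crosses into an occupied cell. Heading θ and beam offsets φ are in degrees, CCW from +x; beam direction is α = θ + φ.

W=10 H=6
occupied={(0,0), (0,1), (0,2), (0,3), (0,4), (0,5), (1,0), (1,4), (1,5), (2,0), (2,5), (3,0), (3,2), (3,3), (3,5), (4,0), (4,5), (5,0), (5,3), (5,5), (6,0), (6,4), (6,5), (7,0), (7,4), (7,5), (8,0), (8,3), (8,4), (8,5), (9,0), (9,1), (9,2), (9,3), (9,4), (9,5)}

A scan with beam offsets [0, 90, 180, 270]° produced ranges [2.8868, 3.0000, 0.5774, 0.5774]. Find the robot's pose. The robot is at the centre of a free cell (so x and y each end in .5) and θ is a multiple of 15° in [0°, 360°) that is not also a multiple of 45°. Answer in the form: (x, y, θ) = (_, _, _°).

(x, y, θ) = (1.5, 3.5, 300°)

Candidates: 24 free-cell centres × 16 headings = 384 poses. Raycast each; keep the one whose scan matches to 4 dp.
  (2.5, 3.5, 255°): beam 1 = 2.5882 ≠ 2.8868 ✗
  (6.5, 1.5, 300°): beam 1 = 0.5774 ≠ 2.8868 ✗
  (1.5, 2.5, 105°): beam 1 = 1.5529 ≠ 2.8868 ✗
  (4.5, 1.5, 285°): beam 1 = 0.5176 ≠ 2.8868 ✗
  (4.5, 2.5, 300°): beam 1 = 1.7321 ≠ 2.8868 ✗
  …
  (1.5, 3.5, 300°): r_1=2.8868, r_2=3.0000, r_3=0.5774, r_4=0.5774 — all match ✓
No second candidate reproduces the full scan.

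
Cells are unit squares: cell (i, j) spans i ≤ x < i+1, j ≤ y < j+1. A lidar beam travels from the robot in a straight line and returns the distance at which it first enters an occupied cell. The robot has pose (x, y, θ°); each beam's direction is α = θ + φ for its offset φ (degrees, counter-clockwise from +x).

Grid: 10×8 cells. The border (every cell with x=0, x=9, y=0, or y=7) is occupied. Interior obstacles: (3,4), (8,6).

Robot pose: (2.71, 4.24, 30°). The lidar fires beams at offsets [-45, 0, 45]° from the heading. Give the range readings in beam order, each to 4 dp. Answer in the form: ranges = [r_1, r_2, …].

beam 1: φ=-45°, α=345°
  d=(0.9659,-0.2588)  start (2,4)  tX=0.3002 tY=0.9273  stride 1/|dx|=1.0353 1/|dy|=3.8637
    cross x-line → (3,4), t=0.3002 (wall)
  → r_1 = 0.3002
beam 2: φ=0°, α=30°
  d=(0.8660,0.5000)  start (2,4)  tX=0.3349 tY=1.5200  stride 1/|dx|=1.1547 1/|dy|=2.0000
    cross x-line → (3,4), t=0.3349 (wall)
  → r_2 = 0.3349
beam 3: φ=45°, α=75°
  d=(0.2588,0.9659)  start (2,4)  tX=1.1205 tY=0.7868  stride 1/|dx|=3.8637 1/|dy|=1.0353
    cross y-line → (2,5), t=0.7868
    cross x-line → (3,5), t=1.1205
    cross y-line → (3,6), t=1.8221
    cross y-line → (3,7), t=2.8574 (wall)
  → r_3 = 2.8574

ranges = [0.3002, 0.3349, 2.8574]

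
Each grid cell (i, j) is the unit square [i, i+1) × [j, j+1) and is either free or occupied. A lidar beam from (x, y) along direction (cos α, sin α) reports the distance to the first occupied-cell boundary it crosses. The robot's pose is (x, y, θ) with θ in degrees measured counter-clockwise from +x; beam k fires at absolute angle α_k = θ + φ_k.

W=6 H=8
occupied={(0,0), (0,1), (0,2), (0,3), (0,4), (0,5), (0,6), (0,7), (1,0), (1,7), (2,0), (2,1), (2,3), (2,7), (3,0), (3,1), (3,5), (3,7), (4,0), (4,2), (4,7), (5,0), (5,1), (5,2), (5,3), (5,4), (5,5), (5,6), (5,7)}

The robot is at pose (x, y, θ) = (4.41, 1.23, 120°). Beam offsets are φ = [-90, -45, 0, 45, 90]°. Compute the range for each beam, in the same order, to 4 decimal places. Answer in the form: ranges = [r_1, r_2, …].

ranges = [0.6813, 0.7972, 0.8200, 0.4245, 0.4600]

beam 1: φ=-90°, α=30°
  d=(0.8660,0.5000)  start (4,1)  tX=0.6813 tY=1.5400  stride 1/|dx|=1.1547 1/|dy|=2.0000
    cross x-line → (5,1), t=0.6813 (wall)
  → r_1 = 0.6813
beam 2: φ=-45°, α=75°
  d=(0.2588,0.9659)  start (4,1)  tX=2.2796 tY=0.7972  stride 1/|dx|=3.8637 1/|dy|=1.0353
    cross y-line → (4,2), t=0.7972 (wall)
  → r_2 = 0.7972
beam 3: φ=0°, α=120°
  d=(-0.5000,0.8660)  start (4,1)  tX=0.8200 tY=0.8891  stride 1/|dx|=2.0000 1/|dy|=1.1547
    cross x-line → (3,1), t=0.8200 (wall)
  → r_3 = 0.8200
beam 4: φ=45°, α=165°
  d=(-0.9659,0.2588)  start (4,1)  tX=0.4245 tY=2.9751  stride 1/|dx|=1.0353 1/|dy|=3.8637
    cross x-line → (3,1), t=0.4245 (wall)
  → r_4 = 0.4245
beam 5: φ=90°, α=210°
  d=(-0.8660,-0.5000)  start (4,1)  tX=0.4734 tY=0.4600  stride 1/|dx|=1.1547 1/|dy|=2.0000
    cross y-line → (4,0), t=0.4600 (wall)
  → r_5 = 0.4600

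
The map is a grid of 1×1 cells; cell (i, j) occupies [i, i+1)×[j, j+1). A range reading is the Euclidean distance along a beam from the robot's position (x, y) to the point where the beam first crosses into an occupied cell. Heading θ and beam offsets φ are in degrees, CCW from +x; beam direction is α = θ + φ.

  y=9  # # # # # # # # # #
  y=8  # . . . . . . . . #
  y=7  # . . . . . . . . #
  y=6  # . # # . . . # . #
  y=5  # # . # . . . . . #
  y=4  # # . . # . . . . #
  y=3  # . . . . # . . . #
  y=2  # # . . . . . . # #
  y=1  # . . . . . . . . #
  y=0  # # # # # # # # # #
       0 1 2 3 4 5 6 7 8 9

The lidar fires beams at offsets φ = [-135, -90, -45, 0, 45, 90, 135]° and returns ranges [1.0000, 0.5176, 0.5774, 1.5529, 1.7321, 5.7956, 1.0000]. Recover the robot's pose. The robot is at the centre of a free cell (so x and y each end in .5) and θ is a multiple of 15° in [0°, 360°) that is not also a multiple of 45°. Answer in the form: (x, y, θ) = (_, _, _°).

(x, y, θ) = (8.5, 7.5, 75°)

The pose lattice has 54·16 = 864 candidates. Test each by forward raycasting.
  (6.5, 2.5, 345°): beam 1 = 3.0000 ≠ 1.0000 ✗
  (4.5, 8.5, 240°): beam 1 = 0.5176 ≠ 1.0000 ✗
  (6.5, 6.5, 285°): beam 1 = 5.0000 ≠ 1.0000 ✗
  (4.5, 5.5, 60°): beam 1 = 0.5176 ≠ 1.0000 ✗
  …
  (8.5, 7.5, 75°): r_1=1.0000, r_2=0.5176, r_3=0.5774, r_4=1.5529, r_5=1.7321, r_6=5.7956, r_7=1.0000 — all match ✓
Unique over the lattice → pose = (8.5, 7.5, 75°).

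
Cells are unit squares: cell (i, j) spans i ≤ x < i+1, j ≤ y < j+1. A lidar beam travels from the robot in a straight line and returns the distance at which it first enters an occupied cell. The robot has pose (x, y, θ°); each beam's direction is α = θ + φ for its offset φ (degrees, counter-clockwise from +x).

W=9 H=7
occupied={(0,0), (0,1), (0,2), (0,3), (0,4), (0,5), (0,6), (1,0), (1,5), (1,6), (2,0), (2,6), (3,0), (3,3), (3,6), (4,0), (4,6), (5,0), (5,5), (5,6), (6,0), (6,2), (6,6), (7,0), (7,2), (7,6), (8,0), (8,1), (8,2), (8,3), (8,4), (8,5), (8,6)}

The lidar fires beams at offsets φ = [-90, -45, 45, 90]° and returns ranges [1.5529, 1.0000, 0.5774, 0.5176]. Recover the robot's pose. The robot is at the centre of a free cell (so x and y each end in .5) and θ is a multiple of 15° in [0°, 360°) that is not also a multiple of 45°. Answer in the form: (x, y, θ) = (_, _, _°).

(x, y, θ) = (6.5, 5.5, 75°)

Candidates: 30 free-cell centres × 16 headings = 480 poses. Raycast each; keep the one whose scan matches to 4 dp.
  (2.5, 3.5, 150°): beam 1 = 2.8868 ≠ 1.5529 ✗
  (1.5, 2.5, 330°): beam 1 = 1.0000 ≠ 1.5529 ✗
  (3.5, 1.5, 75°): beam 1 = 1.9319 ≠ 1.5529 ✗
  (3.5, 1.5, 105°): beam 1 = 2.5882 ≠ 1.5529 ✗
  …
  (6.5, 5.5, 75°): r_1=1.5529, r_2=1.0000, r_3=0.5774, r_4=0.5176 — all match ✓
Unique over the lattice → pose = (6.5, 5.5, 75°).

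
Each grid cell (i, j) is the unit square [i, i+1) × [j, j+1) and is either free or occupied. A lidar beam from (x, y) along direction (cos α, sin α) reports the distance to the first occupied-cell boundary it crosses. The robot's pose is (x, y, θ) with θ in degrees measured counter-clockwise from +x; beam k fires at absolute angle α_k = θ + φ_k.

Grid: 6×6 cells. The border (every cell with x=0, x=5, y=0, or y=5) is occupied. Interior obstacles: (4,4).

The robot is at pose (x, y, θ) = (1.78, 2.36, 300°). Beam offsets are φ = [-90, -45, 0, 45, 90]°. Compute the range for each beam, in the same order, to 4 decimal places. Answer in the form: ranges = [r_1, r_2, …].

beam 1: φ=-90°, α=210°
  dir = (cos 210°, sin 210°) = (-0.8660, -0.5000); from cell (1,2)
  next x-line at t=0.9007, next y-line at t=0.7200; Δt_x=1.1547, Δt_y=2.0000
    y: enter (1,1) at t=0.7200
    x: enter (0,1) at t=0.9007 ← occupied
  → r_1 = 0.9007
beam 2: φ=-45°, α=255°
  dir = (cos 255°, sin 255°) = (-0.2588, -0.9659); from cell (1,2)
  next x-line at t=3.0137, next y-line at t=0.3727; Δt_x=3.8637, Δt_y=1.0353
    y: enter (1,1) at t=0.3727
    y: enter (1,0) at t=1.4080 ← occupied
  → r_2 = 1.4080
beam 3: φ=0°, α=300°
  dir = (cos 300°, sin 300°) = (0.5000, -0.8660); from cell (1,2)
  next x-line at t=0.4400, next y-line at t=0.4157; Δt_x=2.0000, Δt_y=1.1547
    y: enter (1,1) at t=0.4157
    x: enter (2,1) at t=0.4400
    y: enter (2,0) at t=1.5704 ← occupied
  → r_3 = 1.5704
beam 4: φ=45°, α=345°
  dir = (cos 345°, sin 345°) = (0.9659, -0.2588); from cell (1,2)
  next x-line at t=0.2278, next y-line at t=1.3909; Δt_x=1.0353, Δt_y=3.8637
    x: enter (2,2) at t=0.2278
    x: enter (3,2) at t=1.2630
    y: enter (3,1) at t=1.3909
    x: enter (4,1) at t=2.2983
    x: enter (5,1) at t=3.3336 ← occupied
  → r_4 = 3.3336
beam 5: φ=90°, α=30°
  dir = (cos 30°, sin 30°) = (0.8660, 0.5000); from cell (1,2)
  next x-line at t=0.2540, next y-line at t=1.2800; Δt_x=1.1547, Δt_y=2.0000
    x: enter (2,2) at t=0.2540
    y: enter (2,3) at t=1.2800
    x: enter (3,3) at t=1.4087
    x: enter (4,3) at t=2.5634
    y: enter (4,4) at t=3.2800 ← occupied
  → r_5 = 3.2800

ranges = [0.9007, 1.4080, 1.5704, 3.3336, 3.2800]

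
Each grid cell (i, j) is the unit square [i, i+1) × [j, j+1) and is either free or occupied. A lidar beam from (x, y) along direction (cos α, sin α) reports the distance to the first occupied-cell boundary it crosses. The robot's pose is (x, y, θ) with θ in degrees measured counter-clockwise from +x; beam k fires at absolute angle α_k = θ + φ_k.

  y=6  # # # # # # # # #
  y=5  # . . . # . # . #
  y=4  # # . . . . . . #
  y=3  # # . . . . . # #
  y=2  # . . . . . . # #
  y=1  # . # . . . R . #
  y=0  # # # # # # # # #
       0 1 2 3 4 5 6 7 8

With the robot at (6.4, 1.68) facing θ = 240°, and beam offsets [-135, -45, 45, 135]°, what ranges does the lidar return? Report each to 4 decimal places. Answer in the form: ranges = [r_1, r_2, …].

beam 1: φ=-135°, α=105°
  dir = (cos 105°, sin 105°) = (-0.2588, 0.9659); from cell (6,1)
  next x-line at t=1.5455, next y-line at t=0.3313; Δt_x=3.8637, Δt_y=1.0353
    y: enter (6,2) at t=0.3313
    y: enter (6,3) at t=1.3666
    x: enter (5,3) at t=1.5455
    y: enter (5,4) at t=2.4018
    y: enter (5,5) at t=3.4371
    y: enter (5,6) at t=4.4724 ← occupied
  → r_1 = 4.4724
beam 2: φ=-45°, α=195°
  dir = (cos 195°, sin 195°) = (-0.9659, -0.2588); from cell (6,1)
  next x-line at t=0.4141, next y-line at t=2.6273; Δt_x=1.0353, Δt_y=3.8637
    x: enter (5,1) at t=0.4141
    x: enter (4,1) at t=1.4494
    x: enter (3,1) at t=2.4847
    y: enter (3,0) at t=2.6273 ← occupied
  → r_2 = 2.6273
beam 3: φ=45°, α=285°
  dir = (cos 285°, sin 285°) = (0.2588, -0.9659); from cell (6,1)
  next x-line at t=2.3182, next y-line at t=0.7040; Δt_x=3.8637, Δt_y=1.0353
    y: enter (6,0) at t=0.7040 ← occupied
  → r_3 = 0.7040
beam 4: φ=135°, α=15°
  dir = (cos 15°, sin 15°) = (0.9659, 0.2588); from cell (6,1)
  next x-line at t=0.6212, next y-line at t=1.2364; Δt_x=1.0353, Δt_y=3.8637
    x: enter (7,1) at t=0.6212
    y: enter (7,2) at t=1.2364 ← occupied
  → r_4 = 1.2364

ranges = [4.4724, 2.6273, 0.7040, 1.2364]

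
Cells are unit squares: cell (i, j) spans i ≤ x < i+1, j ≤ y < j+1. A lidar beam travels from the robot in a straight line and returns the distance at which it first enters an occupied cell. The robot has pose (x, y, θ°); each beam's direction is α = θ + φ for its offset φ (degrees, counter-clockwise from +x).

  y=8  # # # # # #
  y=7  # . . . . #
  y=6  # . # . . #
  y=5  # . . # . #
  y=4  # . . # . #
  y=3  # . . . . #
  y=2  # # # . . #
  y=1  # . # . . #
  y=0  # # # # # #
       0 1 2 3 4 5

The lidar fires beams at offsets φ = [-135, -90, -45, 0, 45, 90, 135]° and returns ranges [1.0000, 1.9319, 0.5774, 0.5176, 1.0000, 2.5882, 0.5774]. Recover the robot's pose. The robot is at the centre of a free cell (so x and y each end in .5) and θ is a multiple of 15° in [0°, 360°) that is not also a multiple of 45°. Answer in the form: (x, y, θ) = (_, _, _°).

(x, y, θ) = (4.5, 5.5, 15°)

Enumerate (i+0.5, j+0.5, θ) over the 22 free cells and 16 admissible headings. For each, cast all 7 beams and compare to the given ranges.
  (4.5, 1.5, 15°): beam 1 = 0.5774 ≠ 1.0000 ✗
  (3.5, 3.5, 300°): beam 1 = 2.5882 ≠ 1.0000 ✗
  (4.5, 5.5, 285°): beam 1 = 0.5774 ≠ 1.0000 ✗
  (3.5, 1.5, 285°): beam 1 = 0.5774 ≠ 1.0000 ✗
  …
  (4.5, 5.5, 15°): r_1=1.0000, r_2=1.9319, r_3=0.5774, r_4=0.5176, r_5=1.0000, r_6=2.5882, r_7=0.5774 — all match ✓
Only this pose fits every beam.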